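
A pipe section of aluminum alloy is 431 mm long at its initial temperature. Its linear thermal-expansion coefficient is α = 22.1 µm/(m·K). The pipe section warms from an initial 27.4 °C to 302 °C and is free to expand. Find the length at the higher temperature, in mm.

ΔT = 302 − 27.4 = 274.6 K.
ΔL = α·L₀·ΔT = 22.1×10⁻⁶ × 431 mm × 274.6 K = 2.62 mm.
L = L₀ + ΔL = 431 + 2.62 = 433.62 mm.

433.62 mm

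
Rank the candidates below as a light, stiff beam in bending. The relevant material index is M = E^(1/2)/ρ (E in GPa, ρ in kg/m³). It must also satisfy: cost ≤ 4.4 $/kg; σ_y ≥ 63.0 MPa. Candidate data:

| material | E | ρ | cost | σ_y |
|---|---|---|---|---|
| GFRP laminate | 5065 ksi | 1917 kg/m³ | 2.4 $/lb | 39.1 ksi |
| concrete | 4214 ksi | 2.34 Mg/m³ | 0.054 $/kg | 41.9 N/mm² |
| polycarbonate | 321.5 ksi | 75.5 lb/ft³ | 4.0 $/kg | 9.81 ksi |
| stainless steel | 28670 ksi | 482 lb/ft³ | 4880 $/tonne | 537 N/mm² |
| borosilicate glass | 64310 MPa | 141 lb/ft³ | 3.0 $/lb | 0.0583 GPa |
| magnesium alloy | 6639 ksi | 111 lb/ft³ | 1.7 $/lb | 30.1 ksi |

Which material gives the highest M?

Screen on constraints: cost ≤ 4.4 $/kg; σ_y ≥ 63.0 MPa. Survivors: polycarbonate, magnesium alloy.
In SI units:
  polycarbonate: E = 2.217 GPa, ρ = 1209 kg/m³
  magnesium alloy: E = 45.77 GPa, ρ = 1778 kg/m³
  magnesium alloy: M = 3.81×10⁻³
  polycarbonate: M = 1.23×10⁻³
The maximum is for magnesium alloy.

magnesium alloy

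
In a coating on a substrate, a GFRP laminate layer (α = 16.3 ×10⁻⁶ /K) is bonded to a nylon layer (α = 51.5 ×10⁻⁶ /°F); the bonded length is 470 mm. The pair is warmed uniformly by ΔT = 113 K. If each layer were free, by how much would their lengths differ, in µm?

4060 µm

nylon: α = 51.5×10⁻⁶/°F × 9/5 = 92.7×10⁻⁶/K.
Δα = |16.3 − 92.7|×10⁻⁶/K = 76.4×10⁻⁶/K.
ΔL_mismatch = Δα·L·ΔT = 76.4×10⁻⁶ × 470.0 mm × 113.0 K = 4060 µm.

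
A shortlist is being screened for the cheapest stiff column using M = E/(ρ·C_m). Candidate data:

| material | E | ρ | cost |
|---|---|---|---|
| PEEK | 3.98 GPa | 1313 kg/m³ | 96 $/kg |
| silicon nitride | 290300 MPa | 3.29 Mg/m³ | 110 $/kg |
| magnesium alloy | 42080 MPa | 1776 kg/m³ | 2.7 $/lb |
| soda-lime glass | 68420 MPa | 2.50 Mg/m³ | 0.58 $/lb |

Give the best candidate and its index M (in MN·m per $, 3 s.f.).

soda-lime glass, M = 21.4 MN·m per $

In SI units:
  PEEK: E = 3.980 GPa, ρ = 1313 kg/m³, cost = 96.00 $/kg
  silicon nitride: E = 290.3 GPa, ρ = 3290 kg/m³, cost = 110.0 $/kg
  magnesium alloy: E = 42.08 GPa, ρ = 1776 kg/m³, cost = 5.952 $/kg
  soda-lime glass: E = 68.42 GPa, ρ = 2500 kg/m³, cost = 1.279 $/kg
  soda-lime glass: M = 21.4 MN·m per $
  magnesium alloy: M = 3.98 MN·m per $
  silicon nitride: M = 0.802 MN·m per $
  PEEK: M = 0.0316 MN·m per $
The maximum is for soda-lime glass.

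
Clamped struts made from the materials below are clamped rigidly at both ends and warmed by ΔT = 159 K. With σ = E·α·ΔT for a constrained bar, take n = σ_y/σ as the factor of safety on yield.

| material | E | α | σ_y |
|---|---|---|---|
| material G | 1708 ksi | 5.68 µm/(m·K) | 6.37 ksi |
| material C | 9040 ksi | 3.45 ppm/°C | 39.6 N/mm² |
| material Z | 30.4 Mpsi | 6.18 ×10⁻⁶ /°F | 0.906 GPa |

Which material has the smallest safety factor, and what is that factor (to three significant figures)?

material C, n = 1.16

Converting E to GPa, α to ×10⁻⁶/K, σ_y to MPa, then σ and n for each:
  material G: E = 11.78, α = 5.68, σ_y = 43.92 → σ = 10.6 MPa, n = 4.13
  material C: E = 62.33, α = 3.45, σ_y = 39.60 → σ = 34.2 MPa, n = 1.16
  material Z: E = 209.6, α = 11.1, σ_y = 906.0 → σ = 371 MPa, n = 2.44
Material C has the lowest safety factor, n = 1.16.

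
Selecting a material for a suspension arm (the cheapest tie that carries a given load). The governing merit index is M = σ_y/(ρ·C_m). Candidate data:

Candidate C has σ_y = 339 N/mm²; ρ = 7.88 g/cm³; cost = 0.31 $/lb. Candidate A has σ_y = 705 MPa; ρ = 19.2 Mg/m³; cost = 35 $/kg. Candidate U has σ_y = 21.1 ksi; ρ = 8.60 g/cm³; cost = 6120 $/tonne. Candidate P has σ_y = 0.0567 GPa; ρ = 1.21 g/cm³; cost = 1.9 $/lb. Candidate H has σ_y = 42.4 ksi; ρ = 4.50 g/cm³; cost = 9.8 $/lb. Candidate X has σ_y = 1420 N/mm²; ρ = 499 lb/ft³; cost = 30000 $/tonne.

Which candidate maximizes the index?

candidate C

Putting every candidate on a common basis:
  candidate C: σ_y = 339.0 MPa, ρ = 7880 kg/m³, cost = 0.6834 $/kg
  candidate A: σ_y = 705.0 MPa, ρ = 19200 kg/m³, cost = 35.00 $/kg
  candidate U: σ_y = 145.5 MPa, ρ = 8600 kg/m³, cost = 6.120 $/kg
  candidate P: σ_y = 56.70 MPa, ρ = 1210 kg/m³, cost = 4.189 $/kg
  candidate H: σ_y = 292.3 MPa, ρ = 4500 kg/m³, cost = 21.60 $/kg
  candidate X: σ_y = 1420 MPa, ρ = 7993 kg/m³, cost = 30.00 $/kg
  candidate C: M = 62.9 kN·m per $
  candidate P: M = 11.2 kN·m per $
  candidate X: M = 5.92 kN·m per $
  candidate H: M = 3.01 kN·m per $
  candidate U: M = 2.76 kN·m per $
  candidate A: M = 1.05 kN·m per $
Highest index: candidate C.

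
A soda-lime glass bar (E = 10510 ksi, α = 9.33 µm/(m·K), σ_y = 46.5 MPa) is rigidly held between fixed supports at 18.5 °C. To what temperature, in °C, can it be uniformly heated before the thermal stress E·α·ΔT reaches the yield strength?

E = 10510 ksi = 72.46 GPa.
E·α·ΔT = 46.50 MPa ⇒ ΔT = 46.50 / (72.46×10³ × 9.33×10⁻⁶) = 68.78 K.
T = 18.5 + 68.78 = 87.28 °C.

87.3 °C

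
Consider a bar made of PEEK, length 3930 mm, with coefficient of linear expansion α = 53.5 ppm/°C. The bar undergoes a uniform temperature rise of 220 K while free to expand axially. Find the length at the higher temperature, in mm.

ΔL = α·L₀·ΔT = 53.5×10⁻⁶ × 3930 mm × 220.0 K = 46.3 mm.
L = L₀ + ΔL = 3930 + 46.3 = 3976.3 mm.

3976.3 mm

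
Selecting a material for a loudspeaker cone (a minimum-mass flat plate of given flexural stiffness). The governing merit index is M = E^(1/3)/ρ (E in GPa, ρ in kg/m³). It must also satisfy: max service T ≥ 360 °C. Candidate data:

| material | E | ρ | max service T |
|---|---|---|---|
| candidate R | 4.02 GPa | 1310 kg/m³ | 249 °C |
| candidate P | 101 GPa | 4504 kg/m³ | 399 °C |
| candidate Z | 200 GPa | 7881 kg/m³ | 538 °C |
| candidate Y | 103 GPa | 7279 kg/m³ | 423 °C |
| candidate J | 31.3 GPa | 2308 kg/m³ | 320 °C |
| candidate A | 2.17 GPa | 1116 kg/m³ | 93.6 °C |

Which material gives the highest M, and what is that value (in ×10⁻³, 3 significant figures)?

candidate P, M = 1.03×10⁻³

Screen on constraints: max service T ≥ 360 °C. Survivors: candidate P, candidate Z, candidate Y.
Evaluate M for each candidate:
  candidate P: M = 1.03×10⁻³
  candidate Z: M = 0.742×10⁻³
  candidate Y: M = 0.644×10⁻³
The maximum is for candidate P.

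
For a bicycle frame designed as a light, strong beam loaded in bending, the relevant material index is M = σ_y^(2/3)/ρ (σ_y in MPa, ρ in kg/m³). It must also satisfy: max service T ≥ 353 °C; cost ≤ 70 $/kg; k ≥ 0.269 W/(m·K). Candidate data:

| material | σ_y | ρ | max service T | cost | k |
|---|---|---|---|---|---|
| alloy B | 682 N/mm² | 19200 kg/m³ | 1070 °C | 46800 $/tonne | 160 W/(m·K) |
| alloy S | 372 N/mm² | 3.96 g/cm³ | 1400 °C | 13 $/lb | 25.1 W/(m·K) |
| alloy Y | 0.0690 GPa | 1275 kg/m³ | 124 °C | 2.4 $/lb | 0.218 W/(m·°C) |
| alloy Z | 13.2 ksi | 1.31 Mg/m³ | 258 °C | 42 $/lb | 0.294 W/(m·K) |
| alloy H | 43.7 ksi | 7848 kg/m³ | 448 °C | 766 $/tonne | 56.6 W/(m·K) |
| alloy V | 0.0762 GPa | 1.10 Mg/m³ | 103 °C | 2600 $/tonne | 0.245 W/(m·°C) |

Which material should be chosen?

Screen on constraints: max service T ≥ 353 °C; cost ≤ 70 $/kg; k ≥ 0.269 W/(m·K). Survivors: alloy B, alloy S, alloy H.
After converting to SI:
  alloy B: σ_y = 682.0 MPa, ρ = 19200 kg/m³
  alloy S: σ_y = 372.0 MPa, ρ = 3960 kg/m³
  alloy H: σ_y = 301.3 MPa, ρ = 7848 kg/m³
  alloy S: M = 13.1×10⁻³
  alloy H: M = 5.73×10⁻³
  alloy B: M = 4.04×10⁻³
Alloy S ranks first.

alloy S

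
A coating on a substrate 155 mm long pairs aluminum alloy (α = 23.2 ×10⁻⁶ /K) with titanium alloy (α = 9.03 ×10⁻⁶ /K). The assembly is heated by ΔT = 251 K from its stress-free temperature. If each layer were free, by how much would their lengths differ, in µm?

551 µm

Δα = |23.2 − 9.03|×10⁻⁶/K = 14.2×10⁻⁶/K.
ΔL_mismatch = Δα·L·ΔT = 14.2×10⁻⁶ × 155.0 mm × 251.0 K = 551 µm.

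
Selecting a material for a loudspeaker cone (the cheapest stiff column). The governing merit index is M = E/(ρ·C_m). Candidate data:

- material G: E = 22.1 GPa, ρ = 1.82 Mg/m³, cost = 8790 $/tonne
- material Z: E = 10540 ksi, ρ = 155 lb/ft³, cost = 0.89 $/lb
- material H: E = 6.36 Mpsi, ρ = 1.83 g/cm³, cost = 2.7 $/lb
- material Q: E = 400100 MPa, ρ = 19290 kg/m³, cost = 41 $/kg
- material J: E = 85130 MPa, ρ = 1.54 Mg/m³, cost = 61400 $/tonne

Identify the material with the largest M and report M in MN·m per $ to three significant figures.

Convert each candidate to consistent units, then evaluate M:
  material G: E = 22.10 GPa, ρ = 1820 kg/m³, cost = 8.790 $/kg
  material Z: E = 72.67 GPa, ρ = 2483 kg/m³, cost = 1.962 $/kg
  material H: E = 43.85 GPa, ρ = 1830 kg/m³, cost = 5.952 $/kg
  material Q: E = 400.1 GPa, ρ = 19290 kg/m³, cost = 41.00 $/kg
  material J: E = 85.13 GPa, ρ = 1540 kg/m³, cost = 61.40 $/kg
  material Z: M = 14.9 MN·m per $
  material H: M = 4.03 MN·m per $
  material G: M = 1.38 MN·m per $
  material J: M = 0.900 MN·m per $
  material Q: M = 0.506 MN·m per $
Material Z ranks first.

material Z, M = 14.9 MN·m per $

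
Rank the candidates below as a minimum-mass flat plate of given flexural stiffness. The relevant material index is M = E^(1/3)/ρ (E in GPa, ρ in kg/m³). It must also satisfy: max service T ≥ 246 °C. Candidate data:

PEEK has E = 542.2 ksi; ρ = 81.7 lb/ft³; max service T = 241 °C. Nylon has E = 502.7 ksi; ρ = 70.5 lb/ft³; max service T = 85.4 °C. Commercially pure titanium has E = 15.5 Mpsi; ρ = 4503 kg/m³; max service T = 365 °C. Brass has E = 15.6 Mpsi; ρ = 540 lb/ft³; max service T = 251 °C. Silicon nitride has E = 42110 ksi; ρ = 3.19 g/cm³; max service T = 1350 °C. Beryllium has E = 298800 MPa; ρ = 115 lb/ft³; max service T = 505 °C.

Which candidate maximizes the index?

Screen on constraints: max service T ≥ 246 °C. Survivors: commercially pure titanium, brass, silicon nitride, beryllium.
Normalizing units and computing the index:
  commercially pure titanium: E = 106.9 GPa, ρ = 4503 kg/m³
  brass: E = 107.6 GPa, ρ = 8650 kg/m³
  silicon nitride: E = 290.3 GPa, ρ = 3190 kg/m³
  beryllium: E = 298.8 GPa, ρ = 1842 kg/m³
  beryllium: M = 3.63×10⁻³
  silicon nitride: M = 2.08×10⁻³
  commercially pure titanium: M = 1.05×10⁻³
  brass: M = 0.550×10⁻³
The maximum is for beryllium.

beryllium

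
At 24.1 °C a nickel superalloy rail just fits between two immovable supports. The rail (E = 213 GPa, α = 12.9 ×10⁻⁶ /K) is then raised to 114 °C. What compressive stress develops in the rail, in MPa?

247 MPa

ΔT = 89.90 K. Constrained thermal stress σ = E·α·ΔT = 213.0×10³ MPa × 12.9×10⁻⁶ × 89.90 = 247 MPa (compressive).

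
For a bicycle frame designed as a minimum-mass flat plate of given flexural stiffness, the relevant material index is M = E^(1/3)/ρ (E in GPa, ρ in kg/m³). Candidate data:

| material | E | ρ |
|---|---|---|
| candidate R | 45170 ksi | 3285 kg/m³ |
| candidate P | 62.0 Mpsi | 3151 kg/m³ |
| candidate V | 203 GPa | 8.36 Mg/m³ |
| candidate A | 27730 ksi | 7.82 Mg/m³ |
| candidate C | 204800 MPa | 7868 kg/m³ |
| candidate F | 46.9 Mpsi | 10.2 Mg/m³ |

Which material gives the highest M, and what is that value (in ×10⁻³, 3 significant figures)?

After converting to SI:
  candidate R: E = 311.4 GPa, ρ = 3285 kg/m³
  candidate P: E = 427.5 GPa, ρ = 3151 kg/m³
  candidate V: E = 203.0 GPa, ρ = 8360 kg/m³
  candidate A: E = 191.2 GPa, ρ = 7820 kg/m³
  candidate C: E = 204.8 GPa, ρ = 7868 kg/m³
  candidate F: E = 323.4 GPa, ρ = 10200 kg/m³
  candidate P: M = 2.39×10⁻³
  candidate R: M = 2.06×10⁻³
  candidate C: M = 0.749×10⁻³
  candidate A: M = 0.737×10⁻³
  candidate V: M = 0.703×10⁻³
  candidate F: M = 0.673×10⁻³
Highest index: candidate P.

candidate P, M = 2.39×10⁻³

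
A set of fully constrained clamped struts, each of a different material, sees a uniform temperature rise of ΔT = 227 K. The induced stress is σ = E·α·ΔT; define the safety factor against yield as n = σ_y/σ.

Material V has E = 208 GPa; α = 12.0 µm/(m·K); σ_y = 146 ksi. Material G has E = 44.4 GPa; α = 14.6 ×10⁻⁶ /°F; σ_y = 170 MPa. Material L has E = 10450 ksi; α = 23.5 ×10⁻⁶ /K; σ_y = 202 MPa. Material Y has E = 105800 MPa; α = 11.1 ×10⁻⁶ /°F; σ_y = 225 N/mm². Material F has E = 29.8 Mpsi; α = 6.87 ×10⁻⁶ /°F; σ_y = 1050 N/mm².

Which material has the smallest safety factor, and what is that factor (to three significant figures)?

material Y, n = 0.469

In consistent units (E in GPa, α in ×10⁻⁶/K, σ_y in MPa):
  material V: E = 208.0, α = 12.0, σ_y = 1007 → σ = 567 MPa, n = 1.78
  material G: E = 44.40, α = 26.3, σ_y = 170.0 → σ = 265 MPa, n = 0.642
  material L: E = 72.05, α = 23.5, σ_y = 202.0 → σ = 384 MPa, n = 0.526
  material Y: E = 105.8, α = 20.0, σ_y = 225.0 → σ = 480 MPa, n = 0.469
  material F: E = 205.5, α = 12.4, σ_y = 1050 → σ = 577 MPa, n = 1.82
Smallest n: material Y with n = 0.469.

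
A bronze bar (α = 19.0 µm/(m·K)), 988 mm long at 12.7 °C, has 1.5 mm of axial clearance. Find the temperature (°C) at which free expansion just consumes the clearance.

α·L₀·ΔT = 1.5 mm ⇒ ΔT = 1.5 / (19.0×10⁻⁶ × 988.0) = 79.91 K.
T = 12.7 + 79.91 = 92.61 °C.

92.6 °C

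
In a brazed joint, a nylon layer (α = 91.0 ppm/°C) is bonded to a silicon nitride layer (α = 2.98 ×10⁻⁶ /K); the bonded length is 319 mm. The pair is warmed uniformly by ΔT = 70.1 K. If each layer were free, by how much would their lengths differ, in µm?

1970 µm

Δα = |91.0 − 2.98|×10⁻⁶/K = 88.0×10⁻⁶/K.
ΔL_mismatch = Δα·L·ΔT = 88.0×10⁻⁶ × 319.0 mm × 70.1 K = 1970 µm.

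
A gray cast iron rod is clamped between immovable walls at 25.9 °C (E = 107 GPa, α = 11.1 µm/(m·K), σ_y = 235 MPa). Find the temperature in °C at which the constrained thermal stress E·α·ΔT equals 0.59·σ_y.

E·α·ΔT = 138.7 MPa ⇒ ΔT = 138.7 / (107.0×10³ × 11.1×10⁻⁶) = 116.7 K.
T = 25.9 + 116.7 = 142.6 °C.

143 °C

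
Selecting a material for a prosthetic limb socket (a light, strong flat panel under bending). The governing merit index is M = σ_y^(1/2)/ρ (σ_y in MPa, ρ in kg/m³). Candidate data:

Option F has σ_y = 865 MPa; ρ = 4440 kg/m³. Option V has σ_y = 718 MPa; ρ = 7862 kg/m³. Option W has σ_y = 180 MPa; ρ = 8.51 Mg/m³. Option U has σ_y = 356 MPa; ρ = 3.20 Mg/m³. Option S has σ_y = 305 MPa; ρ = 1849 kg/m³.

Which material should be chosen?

Convert each candidate to consistent units, then evaluate M:
  option F: σ_y = 865.0 MPa, ρ = 4440 kg/m³
  option V: σ_y = 718.0 MPa, ρ = 7862 kg/m³
  option W: σ_y = 180.0 MPa, ρ = 8510 kg/m³
  option U: σ_y = 356.0 MPa, ρ = 3200 kg/m³
  option S: σ_y = 305.0 MPa, ρ = 1849 kg/m³
  option S: M = 9.45×10⁻³
  option F: M = 6.62×10⁻³
  option U: M = 5.90×10⁻³
  option V: M = 3.41×10⁻³
  option W: M = 1.58×10⁻³
The maximum is for option S.

option S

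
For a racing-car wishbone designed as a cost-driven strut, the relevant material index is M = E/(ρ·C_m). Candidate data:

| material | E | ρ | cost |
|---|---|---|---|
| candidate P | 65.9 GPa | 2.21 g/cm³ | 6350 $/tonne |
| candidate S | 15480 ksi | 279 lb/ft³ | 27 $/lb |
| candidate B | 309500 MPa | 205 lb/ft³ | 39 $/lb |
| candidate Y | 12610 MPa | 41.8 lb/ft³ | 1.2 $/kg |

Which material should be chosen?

candidate Y

Normalizing units and computing the index:
  candidate P: E = 65.90 GPa, ρ = 2210 kg/m³, cost = 6.350 $/kg
  candidate S: E = 106.7 GPa, ρ = 4469 kg/m³, cost = 59.52 $/kg
  candidate B: E = 309.5 GPa, ρ = 3284 kg/m³, cost = 85.98 $/kg
  candidate Y: E = 12.61 GPa, ρ = 669.6 kg/m³, cost = 1.200 $/kg
  candidate Y: M = 15.7 MN·m per $
  candidate P: M = 4.70 MN·m per $
  candidate B: M = 1.10 MN·m per $
  candidate S: M = 0.401 MN·m per $
Candidate Y ranks first.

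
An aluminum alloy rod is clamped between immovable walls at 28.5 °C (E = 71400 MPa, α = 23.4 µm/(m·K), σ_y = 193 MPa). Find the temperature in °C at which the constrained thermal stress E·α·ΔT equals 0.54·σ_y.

E = 71400 MPa = 71.40 GPa.
E·α·ΔT = 104.2 MPa ⇒ ΔT = 104.2 / (71.40×10³ × 23.4×10⁻⁶) = 62.38 K.
T = 28.5 + 62.38 = 90.88 °C.

90.9 °C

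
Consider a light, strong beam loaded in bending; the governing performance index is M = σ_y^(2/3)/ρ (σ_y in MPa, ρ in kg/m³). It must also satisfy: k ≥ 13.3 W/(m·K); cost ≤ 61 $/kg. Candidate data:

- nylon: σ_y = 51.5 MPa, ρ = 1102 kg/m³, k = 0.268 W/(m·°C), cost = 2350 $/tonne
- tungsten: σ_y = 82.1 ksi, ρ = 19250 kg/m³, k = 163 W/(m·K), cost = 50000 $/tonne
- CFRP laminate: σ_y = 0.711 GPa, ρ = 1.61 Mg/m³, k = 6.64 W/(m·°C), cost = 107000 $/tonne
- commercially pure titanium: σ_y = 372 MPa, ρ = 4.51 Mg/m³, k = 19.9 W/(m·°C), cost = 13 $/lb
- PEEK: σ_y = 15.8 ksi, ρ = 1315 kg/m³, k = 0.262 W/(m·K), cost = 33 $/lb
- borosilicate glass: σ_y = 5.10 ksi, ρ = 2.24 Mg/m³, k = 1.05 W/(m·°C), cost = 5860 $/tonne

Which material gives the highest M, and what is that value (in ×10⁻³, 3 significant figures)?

Screen on constraints: k ≥ 13.3 W/(m·K); cost ≤ 61 $/kg. Survivors: tungsten, commercially pure titanium.
In SI units:
  tungsten: σ_y = 566.1 MPa, ρ = 19250 kg/m³
  commercially pure titanium: σ_y = 372.0 MPa, ρ = 4510 kg/m³
  commercially pure titanium: M = 11.5×10⁻³
  tungsten: M = 3.55×10⁻³
Highest index: commercially pure titanium.

commercially pure titanium, M = 11.5×10⁻³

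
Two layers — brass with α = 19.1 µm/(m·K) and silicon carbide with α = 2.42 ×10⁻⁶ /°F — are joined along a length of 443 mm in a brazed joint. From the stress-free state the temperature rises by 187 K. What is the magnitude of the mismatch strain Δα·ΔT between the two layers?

2.76×10⁻³

silicon carbide: α = 2.42×10⁻⁶/°F × 9/5 = 4.36×10⁻⁶/K.
Δα = |19.1 − 4.36|×10⁻⁶/K = 14.7×10⁻⁶/K.
Mismatch strain = Δα·ΔT = 14.7×10⁻⁶ × 187.0 = 2.76×10⁻³.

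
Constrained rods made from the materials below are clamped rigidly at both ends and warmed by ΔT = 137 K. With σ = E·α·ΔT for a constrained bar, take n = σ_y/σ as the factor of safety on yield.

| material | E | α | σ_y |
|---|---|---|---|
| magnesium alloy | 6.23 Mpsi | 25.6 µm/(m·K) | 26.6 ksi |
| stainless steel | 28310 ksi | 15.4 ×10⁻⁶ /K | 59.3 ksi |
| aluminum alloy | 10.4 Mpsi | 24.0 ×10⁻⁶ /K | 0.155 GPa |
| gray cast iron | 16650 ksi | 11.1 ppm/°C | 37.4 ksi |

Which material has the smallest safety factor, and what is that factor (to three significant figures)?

In consistent units (E in GPa, α in ×10⁻⁶/K, σ_y in MPa):
  magnesium alloy: E = 42.95, α = 25.6, σ_y = 183.4 → σ = 151 MPa, n = 1.22
  stainless steel: E = 195.2, α = 15.4, σ_y = 408.9 → σ = 412 MPa, n = 0.993
  aluminum alloy: E = 71.71, α = 24.0, σ_y = 155.0 → σ = 236 MPa, n = 0.657
  gray cast iron: E = 114.8, α = 11.1, σ_y = 257.9 → σ = 175 MPa, n = 1.48
Aluminum alloy has the lowest safety factor, n = 0.657.

aluminum alloy, n = 0.657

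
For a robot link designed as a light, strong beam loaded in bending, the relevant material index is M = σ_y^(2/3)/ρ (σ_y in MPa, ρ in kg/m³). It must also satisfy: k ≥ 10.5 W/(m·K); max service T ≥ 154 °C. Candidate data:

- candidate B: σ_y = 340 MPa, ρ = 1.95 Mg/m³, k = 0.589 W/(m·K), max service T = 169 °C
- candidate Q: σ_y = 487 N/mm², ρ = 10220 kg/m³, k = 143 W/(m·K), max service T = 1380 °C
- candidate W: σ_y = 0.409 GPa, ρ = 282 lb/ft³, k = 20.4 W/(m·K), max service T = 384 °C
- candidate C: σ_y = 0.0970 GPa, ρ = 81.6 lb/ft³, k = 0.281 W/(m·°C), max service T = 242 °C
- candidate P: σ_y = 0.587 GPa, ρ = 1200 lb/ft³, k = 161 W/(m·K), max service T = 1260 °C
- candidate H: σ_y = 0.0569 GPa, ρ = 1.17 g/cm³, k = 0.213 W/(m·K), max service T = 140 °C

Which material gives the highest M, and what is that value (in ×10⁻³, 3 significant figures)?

Screen on constraints: k ≥ 10.5 W/(m·K); max service T ≥ 154 °C. Survivors: candidate Q, candidate W, candidate P.
After converting to SI:
  candidate Q: σ_y = 487.0 MPa, ρ = 10220 kg/m³
  candidate W: σ_y = 409.0 MPa, ρ = 4517 kg/m³
  candidate P: σ_y = 587.0 MPa, ρ = 19220 kg/m³
  candidate W: M = 12.2×10⁻³
  candidate Q: M = 6.06×10⁻³
  candidate P: M = 3.65×10⁻³
Highest index: candidate W.

candidate W, M = 12.2×10⁻³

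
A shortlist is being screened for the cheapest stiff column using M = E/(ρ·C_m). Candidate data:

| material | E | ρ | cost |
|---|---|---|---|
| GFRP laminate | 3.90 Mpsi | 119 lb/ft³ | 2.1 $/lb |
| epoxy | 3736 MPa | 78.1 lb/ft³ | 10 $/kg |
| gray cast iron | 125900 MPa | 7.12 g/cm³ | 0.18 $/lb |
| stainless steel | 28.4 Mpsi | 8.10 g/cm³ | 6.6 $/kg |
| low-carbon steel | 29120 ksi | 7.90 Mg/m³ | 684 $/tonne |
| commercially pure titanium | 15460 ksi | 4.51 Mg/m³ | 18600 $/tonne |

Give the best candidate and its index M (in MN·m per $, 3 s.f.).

Normalizing units and computing the index:
  GFRP laminate: E = 26.89 GPa, ρ = 1906 kg/m³, cost = 4.630 $/kg
  epoxy: E = 3.736 GPa, ρ = 1251 kg/m³, cost = 10.00 $/kg
  gray cast iron: E = 125.9 GPa, ρ = 7120 kg/m³, cost = 0.3968 $/kg
  stainless steel: E = 195.8 GPa, ρ = 8100 kg/m³, cost = 6.600 $/kg
  low-carbon steel: E = 200.8 GPa, ρ = 7900 kg/m³, cost = 0.6840 $/kg
  commercially pure titanium: E = 106.6 GPa, ρ = 4510 kg/m³, cost = 18.60 $/kg
  gray cast iron: M = 44.6 MN·m per $
  low-carbon steel: M = 37.2 MN·m per $
  stainless steel: M = 3.66 MN·m per $
  GFRP laminate: M = 3.05 MN·m per $
  commercially pure titanium: M = 1.27 MN·m per $
  epoxy: M = 0.299 MN·m per $
Gray cast iron ranks first.

gray cast iron, M = 44.6 MN·m per $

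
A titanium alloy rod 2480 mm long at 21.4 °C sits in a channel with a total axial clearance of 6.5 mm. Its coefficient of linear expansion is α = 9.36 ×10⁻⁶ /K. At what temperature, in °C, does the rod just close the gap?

301 °C

α·L₀·ΔT = 6.5 mm ⇒ ΔT = 6.5 / (9.36×10⁻⁶ × 2480.0) = 280.0 K.
T = 21.4 + 280.0 = 301.4 °C.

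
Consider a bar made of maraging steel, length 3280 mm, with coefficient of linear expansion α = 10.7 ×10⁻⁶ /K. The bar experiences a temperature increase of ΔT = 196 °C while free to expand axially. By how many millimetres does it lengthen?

6.88 mm

ΔL = α·L₀·ΔT = 10.7×10⁻⁶ × 3280 mm × 196.0 K = 6.88 mm.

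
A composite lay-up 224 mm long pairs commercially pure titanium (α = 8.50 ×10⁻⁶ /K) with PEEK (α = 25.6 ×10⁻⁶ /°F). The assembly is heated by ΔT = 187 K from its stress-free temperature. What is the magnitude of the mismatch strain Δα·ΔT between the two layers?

7.03×10⁻³

PEEK: α = 25.6×10⁻⁶/°F × 9/5 = 46.1×10⁻⁶/K.
Δα = |8.50 − 46.1|×10⁻⁶/K = 37.6×10⁻⁶/K.
Mismatch strain = Δα·ΔT = 37.6×10⁻⁶ × 187.0 = 7.03×10⁻³.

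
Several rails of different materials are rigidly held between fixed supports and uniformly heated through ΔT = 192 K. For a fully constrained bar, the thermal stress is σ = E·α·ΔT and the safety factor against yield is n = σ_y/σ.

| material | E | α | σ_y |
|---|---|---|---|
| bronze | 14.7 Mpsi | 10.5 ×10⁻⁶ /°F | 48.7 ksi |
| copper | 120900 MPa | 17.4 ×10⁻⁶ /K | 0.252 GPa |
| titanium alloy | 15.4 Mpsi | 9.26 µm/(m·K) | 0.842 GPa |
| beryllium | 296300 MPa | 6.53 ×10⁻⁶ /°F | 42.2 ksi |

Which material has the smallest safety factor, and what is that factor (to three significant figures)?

beryllium, n = 0.435

Converting E to GPa, α to ×10⁻⁶/K, σ_y to MPa, then σ and n for each:
  bronze: E = 101.4, α = 18.9, σ_y = 335.8 → σ = 368 MPa, n = 0.913
  copper: E = 120.9, α = 17.4, σ_y = 252.0 → σ = 404 MPa, n = 0.624
  titanium alloy: E = 106.2, α = 9.26, σ_y = 842.0 → σ = 189 MPa, n = 4.46
  beryllium: E = 296.3, α = 11.8, σ_y = 291.0 → σ = 669 MPa, n = 0.435
The minimum is beryllium at n = 0.435.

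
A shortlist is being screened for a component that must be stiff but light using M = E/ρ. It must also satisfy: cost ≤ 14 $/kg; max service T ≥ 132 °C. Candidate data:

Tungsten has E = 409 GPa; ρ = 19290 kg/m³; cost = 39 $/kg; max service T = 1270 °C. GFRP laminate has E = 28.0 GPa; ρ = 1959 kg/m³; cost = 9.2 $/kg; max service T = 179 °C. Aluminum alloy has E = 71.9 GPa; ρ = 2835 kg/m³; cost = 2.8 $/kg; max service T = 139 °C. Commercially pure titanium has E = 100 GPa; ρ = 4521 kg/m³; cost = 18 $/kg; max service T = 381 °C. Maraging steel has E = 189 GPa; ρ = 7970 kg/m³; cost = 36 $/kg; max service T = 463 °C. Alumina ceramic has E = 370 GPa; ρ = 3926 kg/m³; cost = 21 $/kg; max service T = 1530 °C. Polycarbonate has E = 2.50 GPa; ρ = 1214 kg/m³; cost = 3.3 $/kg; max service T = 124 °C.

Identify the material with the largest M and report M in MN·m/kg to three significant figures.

aluminum alloy, M = 25.4 MN·m/kg

Screen on constraints: cost ≤ 14 $/kg; max service T ≥ 132 °C. Survivors: GFRP laminate, aluminum alloy.
Computing M directly (units already consistent):
  aluminum alloy: M = 25.4 MN·m/kg
  GFRP laminate: M = 14.3 MN·m/kg
Aluminum alloy has the largest M.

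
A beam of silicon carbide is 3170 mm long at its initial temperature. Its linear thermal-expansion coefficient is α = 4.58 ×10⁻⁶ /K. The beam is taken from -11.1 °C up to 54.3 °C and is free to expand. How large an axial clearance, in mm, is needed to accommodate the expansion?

ΔT = 54.3 − (-11.1) = 65.40 K.
ΔL = α·L₀·ΔT = 4.58×10⁻⁶ × 3170 mm × 65.40 K = 0.950 mm.

0.950 mm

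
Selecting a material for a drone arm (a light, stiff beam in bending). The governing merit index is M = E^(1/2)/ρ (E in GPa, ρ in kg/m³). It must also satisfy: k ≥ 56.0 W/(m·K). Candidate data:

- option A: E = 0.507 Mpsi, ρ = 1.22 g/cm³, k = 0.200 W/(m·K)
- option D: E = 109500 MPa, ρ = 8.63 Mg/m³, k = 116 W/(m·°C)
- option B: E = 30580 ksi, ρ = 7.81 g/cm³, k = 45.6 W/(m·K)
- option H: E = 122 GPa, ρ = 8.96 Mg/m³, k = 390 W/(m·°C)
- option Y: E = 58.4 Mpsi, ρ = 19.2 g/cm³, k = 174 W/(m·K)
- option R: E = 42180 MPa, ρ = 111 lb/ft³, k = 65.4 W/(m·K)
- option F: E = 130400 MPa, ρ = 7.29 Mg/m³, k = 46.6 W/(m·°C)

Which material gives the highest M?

option R

Screen on constraints: k ≥ 56.0 W/(m·K). Survivors: option D, option H, option Y, option R.
Convert each candidate to consistent units, then evaluate M:
  option D: E = 109.5 GPa, ρ = 8630 kg/m³
  option H: E = 122.0 GPa, ρ = 8960 kg/m³
  option Y: E = 402.7 GPa, ρ = 19200 kg/m³
  option R: E = 42.18 GPa, ρ = 1778 kg/m³
  option R: M = 3.65×10⁻³
  option H: M = 1.23×10⁻³
  option D: M = 1.21×10⁻³
  option Y: M = 1.05×10⁻³
Option R ranks first.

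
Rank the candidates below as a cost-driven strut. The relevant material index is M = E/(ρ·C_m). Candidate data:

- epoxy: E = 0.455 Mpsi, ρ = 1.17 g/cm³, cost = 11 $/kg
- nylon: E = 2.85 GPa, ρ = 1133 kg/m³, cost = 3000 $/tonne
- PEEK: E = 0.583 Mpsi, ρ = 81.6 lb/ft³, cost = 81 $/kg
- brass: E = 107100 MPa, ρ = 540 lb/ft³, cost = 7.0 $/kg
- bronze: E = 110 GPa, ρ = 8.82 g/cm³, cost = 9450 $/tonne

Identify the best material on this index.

Putting every candidate on a common basis:
  epoxy: E = 3.137 GPa, ρ = 1170 kg/m³, cost = 11.00 $/kg
  nylon: E = 2.850 GPa, ρ = 1133 kg/m³, cost = 3.000 $/kg
  PEEK: E = 4.020 GPa, ρ = 1307 kg/m³, cost = 81.00 $/kg
  brass: E = 107.1 GPa, ρ = 8650 kg/m³, cost = 7.000 $/kg
  bronze: E = 110.0 GPa, ρ = 8820 kg/m³, cost = 9.450 $/kg
  brass: M = 1.77 MN·m per $
  bronze: M = 1.32 MN·m per $
  nylon: M = 0.838 MN·m per $
  epoxy: M = 0.244 MN·m per $
  PEEK: M = 0.0380 MN·m per $
Highest index: brass.

brass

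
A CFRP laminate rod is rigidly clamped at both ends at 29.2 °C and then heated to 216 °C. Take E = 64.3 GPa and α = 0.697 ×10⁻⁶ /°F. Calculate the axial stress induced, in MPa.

15.1 MPa

α = 0.697×10⁻⁶/°F × 9/5 = 1.25×10⁻⁶/K.
ΔT = 186.8 K. Constrained thermal stress σ = E·α·ΔT = 64.30×10³ MPa × 1.25×10⁻⁶ × 186.8 = 15.1 MPa (compressive).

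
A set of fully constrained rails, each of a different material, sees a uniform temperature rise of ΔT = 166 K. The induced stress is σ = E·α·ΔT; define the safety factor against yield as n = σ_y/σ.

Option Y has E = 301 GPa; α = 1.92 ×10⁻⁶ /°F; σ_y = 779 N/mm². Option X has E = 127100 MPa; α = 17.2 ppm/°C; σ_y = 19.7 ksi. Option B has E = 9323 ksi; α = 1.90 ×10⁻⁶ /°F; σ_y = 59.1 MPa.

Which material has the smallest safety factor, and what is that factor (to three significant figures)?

option X, n = 0.374

With everything in SI (GPa, ×10⁻⁶/K, MPa):
  option Y: E = 301.0, α = 3.46, σ_y = 779.0 → σ = 173 MPa, n = 4.51
  option X: E = 127.1, α = 17.2, σ_y = 135.8 → σ = 363 MPa, n = 0.374
  option B: E = 64.28, α = 3.42, σ_y = 59.10 → σ = 36.5 MPa, n = 1.62
The minimum is option X at n = 0.374.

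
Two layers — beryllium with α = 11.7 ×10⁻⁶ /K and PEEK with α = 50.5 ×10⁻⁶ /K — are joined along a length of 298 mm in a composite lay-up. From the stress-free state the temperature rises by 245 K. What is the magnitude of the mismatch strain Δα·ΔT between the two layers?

Δα = |11.7 − 50.5|×10⁻⁶/K = 38.8×10⁻⁶/K.
Mismatch strain = Δα·ΔT = 38.8×10⁻⁶ × 245.0 = 9.51×10⁻³.

9.51×10⁻³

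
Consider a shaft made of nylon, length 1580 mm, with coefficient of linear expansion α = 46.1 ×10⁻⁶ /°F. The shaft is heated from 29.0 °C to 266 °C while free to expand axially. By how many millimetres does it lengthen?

31.1 mm

Convert α: 46.1×10⁻⁶/°F × (9/5) = 83.0×10⁻⁶/K.
ΔT = 266 − 29.0 = 237.0 K.
ΔL = α·L₀·ΔT = 83.0×10⁻⁶ × 1580 mm × 237.0 K = 31.1 mm.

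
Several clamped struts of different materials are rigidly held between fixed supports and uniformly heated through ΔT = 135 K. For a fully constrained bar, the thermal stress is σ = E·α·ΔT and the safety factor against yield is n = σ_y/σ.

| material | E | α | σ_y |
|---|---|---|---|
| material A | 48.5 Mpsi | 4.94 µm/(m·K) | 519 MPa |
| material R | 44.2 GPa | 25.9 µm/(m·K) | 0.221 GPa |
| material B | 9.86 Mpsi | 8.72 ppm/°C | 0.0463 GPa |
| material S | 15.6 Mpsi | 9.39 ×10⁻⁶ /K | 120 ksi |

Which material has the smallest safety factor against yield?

material B

Per material, after unit conversion:
  material A: E = 334.4, α = 4.94, σ_y = 519.0 → σ = 223 MPa, n = 2.33
  material R: E = 44.20, α = 25.9, σ_y = 221.0 → σ = 155 MPa, n = 1.43
  material B: E = 67.98, α = 8.72, σ_y = 46.30 → σ = 80.0 MPa, n = 0.579
  material S: E = 107.6, α = 9.39, σ_y = 827.4 → σ = 136 MPa, n = 6.07
The minimum is material B at n = 0.579.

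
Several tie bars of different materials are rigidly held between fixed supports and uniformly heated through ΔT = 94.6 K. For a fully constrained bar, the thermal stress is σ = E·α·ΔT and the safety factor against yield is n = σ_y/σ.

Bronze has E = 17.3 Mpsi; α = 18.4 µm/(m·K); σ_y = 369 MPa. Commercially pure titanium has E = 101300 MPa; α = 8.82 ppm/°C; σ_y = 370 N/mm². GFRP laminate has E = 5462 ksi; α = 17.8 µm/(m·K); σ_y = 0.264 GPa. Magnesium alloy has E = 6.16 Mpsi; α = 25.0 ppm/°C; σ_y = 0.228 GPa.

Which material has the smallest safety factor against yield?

Per material, after unit conversion:
  bronze: E = 119.3, α = 18.4, σ_y = 369.0 → σ = 208 MPa, n = 1.78
  commercially pure titanium: E = 101.3, α = 8.82, σ_y = 370.0 → σ = 84.5 MPa, n = 4.38
  GFRP laminate: E = 37.66, α = 17.8, σ_y = 264.0 → σ = 63.4 MPa, n = 4.16
  magnesium alloy: E = 42.47, α = 25.0, σ_y = 228.0 → σ = 100 MPa, n = 2.27
Smallest n: bronze with n = 1.78.

bronze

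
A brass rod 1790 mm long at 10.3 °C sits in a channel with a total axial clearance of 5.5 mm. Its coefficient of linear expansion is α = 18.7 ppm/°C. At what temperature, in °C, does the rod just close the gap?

175 °C

α·L₀·ΔT = 5.5 mm ⇒ ΔT = 5.5 / (18.7×10⁻⁶ × 1790.0) = 164.3 K.
T = 10.3 + 164.3 = 174.6 °C.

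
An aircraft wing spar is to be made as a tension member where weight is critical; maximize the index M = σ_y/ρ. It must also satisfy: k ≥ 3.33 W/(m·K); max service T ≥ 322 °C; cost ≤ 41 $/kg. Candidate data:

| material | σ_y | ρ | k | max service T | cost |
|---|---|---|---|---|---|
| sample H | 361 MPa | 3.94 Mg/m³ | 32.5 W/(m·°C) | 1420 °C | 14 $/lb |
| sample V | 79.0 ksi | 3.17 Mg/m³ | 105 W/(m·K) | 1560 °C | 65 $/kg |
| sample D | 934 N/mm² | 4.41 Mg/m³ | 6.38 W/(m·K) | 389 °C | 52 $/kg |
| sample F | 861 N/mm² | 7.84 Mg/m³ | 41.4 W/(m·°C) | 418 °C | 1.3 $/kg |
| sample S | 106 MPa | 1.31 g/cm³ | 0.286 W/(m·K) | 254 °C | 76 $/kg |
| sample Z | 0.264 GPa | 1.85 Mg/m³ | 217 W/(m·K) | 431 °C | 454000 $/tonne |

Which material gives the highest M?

Screen on constraints: k ≥ 3.33 W/(m·K); max service T ≥ 322 °C; cost ≤ 41 $/kg. Survivors: sample H, sample F.
Convert each candidate to consistent units, then evaluate M:
  sample H: σ_y = 361.0 MPa, ρ = 3940 kg/m³
  sample F: σ_y = 861.0 MPa, ρ = 7840 kg/m³
  sample F: M = 110 kN·m/kg
  sample H: M = 91.6 kN·m/kg
Sample F has the largest M.

sample F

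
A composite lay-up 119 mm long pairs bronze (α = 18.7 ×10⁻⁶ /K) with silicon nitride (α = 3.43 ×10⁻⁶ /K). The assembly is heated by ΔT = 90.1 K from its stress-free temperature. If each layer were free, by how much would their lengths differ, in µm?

Δα = |18.7 − 3.43|×10⁻⁶/K = 15.3×10⁻⁶/K.
ΔL_mismatch = Δα·L·ΔT = 15.3×10⁻⁶ × 119.0 mm × 90.1 K = 164 µm.

164 µm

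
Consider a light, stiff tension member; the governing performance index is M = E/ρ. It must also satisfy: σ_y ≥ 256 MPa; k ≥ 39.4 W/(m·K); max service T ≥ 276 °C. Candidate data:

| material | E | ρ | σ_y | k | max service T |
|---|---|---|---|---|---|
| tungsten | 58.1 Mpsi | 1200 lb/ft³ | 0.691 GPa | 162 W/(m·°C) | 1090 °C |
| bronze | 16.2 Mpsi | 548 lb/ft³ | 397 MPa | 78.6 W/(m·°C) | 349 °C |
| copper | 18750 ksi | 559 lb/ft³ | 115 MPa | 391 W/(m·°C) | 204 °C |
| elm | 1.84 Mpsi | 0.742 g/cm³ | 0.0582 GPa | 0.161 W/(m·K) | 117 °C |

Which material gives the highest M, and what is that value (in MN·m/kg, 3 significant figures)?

tungsten, M = 20.8 MN·m/kg

Screen on constraints: σ_y ≥ 256 MPa; k ≥ 39.4 W/(m·K); max service T ≥ 276 °C. Survivors: tungsten, bronze.
After converting to SI:
  tungsten: E = 400.6 GPa, ρ = 19220 kg/m³
  bronze: E = 111.7 GPa, ρ = 8778 kg/m³
  tungsten: M = 20.8 MN·m/kg
  bronze: M = 12.7 MN·m/kg
Tungsten ranks first.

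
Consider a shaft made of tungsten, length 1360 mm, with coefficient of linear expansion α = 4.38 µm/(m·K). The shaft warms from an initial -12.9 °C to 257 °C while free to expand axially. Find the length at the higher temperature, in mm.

ΔT = 257 − (-12.9) = 269.9 K.
ΔL = α·L₀·ΔT = 4.38×10⁻⁶ × 1360 mm × 269.9 K = 1.61 mm.
L = L₀ + ΔL = 1360 + 1.61 = 1361.6 mm.

1361.6 mm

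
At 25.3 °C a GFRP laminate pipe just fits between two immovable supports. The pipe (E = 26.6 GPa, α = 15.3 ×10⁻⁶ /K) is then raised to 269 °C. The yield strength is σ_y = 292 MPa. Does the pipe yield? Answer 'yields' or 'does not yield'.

ΔT = 243.7 K. Constrained thermal stress σ = E·α·ΔT = 26.60×10³ MPa × 15.3×10⁻⁶ × 243.7 = 99.2 MPa (compressive).
Compare to σ_y = 292 MPa: σ < σ_y, so it does not yield.

does not yield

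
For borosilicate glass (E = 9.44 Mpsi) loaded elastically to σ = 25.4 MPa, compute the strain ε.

E = 9.44 Mpsi = 65.09 GPa = 65090 MPa.
ε = σ/E = 25.4 / 65090 = 3.90×10⁻⁴.

3.90×10⁻⁴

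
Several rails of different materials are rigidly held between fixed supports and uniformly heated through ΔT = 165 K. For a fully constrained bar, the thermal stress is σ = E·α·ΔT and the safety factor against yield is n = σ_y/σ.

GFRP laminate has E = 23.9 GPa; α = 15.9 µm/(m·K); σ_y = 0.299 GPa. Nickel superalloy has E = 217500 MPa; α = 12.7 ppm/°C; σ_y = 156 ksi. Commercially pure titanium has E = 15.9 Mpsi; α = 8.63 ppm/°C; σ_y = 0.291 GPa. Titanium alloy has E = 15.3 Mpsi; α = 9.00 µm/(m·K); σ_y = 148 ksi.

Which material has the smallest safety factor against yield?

commercially pure titanium

Converting E to GPa, α to ×10⁻⁶/K, σ_y to MPa, then σ and n for each:
  GFRP laminate: E = 23.90, α = 15.9, σ_y = 299.0 → σ = 62.7 MPa, n = 4.77
  nickel superalloy: E = 217.5, α = 12.7, σ_y = 1076 → σ = 456 MPa, n = 2.36
  commercially pure titanium: E = 109.6, α = 8.63, σ_y = 291.0 → σ = 156 MPa, n = 1.86
  titanium alloy: E = 105.5, α = 9.00, σ_y = 1020 → σ = 157 MPa, n = 6.51
The minimum is commercially pure titanium at n = 1.86.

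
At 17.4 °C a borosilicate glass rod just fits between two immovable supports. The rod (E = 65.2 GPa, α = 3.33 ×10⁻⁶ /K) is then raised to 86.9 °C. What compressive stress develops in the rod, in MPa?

ΔT = 69.50 K. Constrained thermal stress σ = E·α·ΔT = 65.20×10³ MPa × 3.33×10⁻⁶ × 69.50 = 15.1 MPa (compressive).

15.1 MPa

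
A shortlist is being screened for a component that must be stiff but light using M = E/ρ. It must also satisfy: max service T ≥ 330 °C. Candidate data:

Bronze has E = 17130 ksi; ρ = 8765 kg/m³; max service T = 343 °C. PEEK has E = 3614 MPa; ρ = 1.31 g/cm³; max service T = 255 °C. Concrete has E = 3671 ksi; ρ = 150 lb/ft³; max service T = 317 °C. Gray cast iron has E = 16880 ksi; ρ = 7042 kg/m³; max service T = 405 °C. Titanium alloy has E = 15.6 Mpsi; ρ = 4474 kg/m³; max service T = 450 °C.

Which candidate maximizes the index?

Screen on constraints: max service T ≥ 330 °C. Survivors: bronze, gray cast iron, titanium alloy.
In SI units:
  bronze: E = 118.1 GPa, ρ = 8765 kg/m³
  gray cast iron: E = 116.4 GPa, ρ = 7042 kg/m³
  titanium alloy: E = 107.6 GPa, ρ = 4474 kg/m³
  titanium alloy: M = 24.0 MN·m/kg
  gray cast iron: M = 16.5 MN·m/kg
  bronze: M = 13.5 MN·m/kg
Titanium alloy has the largest M.

titanium alloy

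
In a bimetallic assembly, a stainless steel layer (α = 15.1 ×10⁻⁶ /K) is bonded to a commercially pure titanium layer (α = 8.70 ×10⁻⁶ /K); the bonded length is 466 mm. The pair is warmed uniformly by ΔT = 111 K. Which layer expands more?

α(stainless steel) = 15.1×10⁻⁶/K vs α(commercially pure titanium) = 8.70×10⁻⁶/K.
Higher α expands more for the same ΔT: stainless steel.

stainless steel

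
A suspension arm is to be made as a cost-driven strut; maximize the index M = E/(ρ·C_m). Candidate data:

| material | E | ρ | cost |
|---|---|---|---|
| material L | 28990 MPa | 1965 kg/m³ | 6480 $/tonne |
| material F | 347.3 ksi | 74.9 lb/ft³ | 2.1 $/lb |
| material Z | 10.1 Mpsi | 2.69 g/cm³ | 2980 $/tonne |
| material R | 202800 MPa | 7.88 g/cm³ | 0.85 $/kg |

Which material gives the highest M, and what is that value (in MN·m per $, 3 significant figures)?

In SI units:
  material L: E = 28.99 GPa, ρ = 1965 kg/m³, cost = 6.480 $/kg
  material F: E = 2.395 GPa, ρ = 1200 kg/m³, cost = 4.630 $/kg
  material Z: E = 69.64 GPa, ρ = 2690 kg/m³, cost = 2.980 $/kg
  material R: E = 202.8 GPa, ρ = 7880 kg/m³, cost = 0.8500 $/kg
  material R: M = 30.3 MN·m per $
  material Z: M = 8.69 MN·m per $
  material L: M = 2.28 MN·m per $
  material F: M = 0.431 MN·m per $
The maximum is for material R.

material R, M = 30.3 MN·m per $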